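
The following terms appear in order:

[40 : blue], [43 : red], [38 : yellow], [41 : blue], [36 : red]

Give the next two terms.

[39 : yellow], [34 : blue]

First value: alternating steps +3, −5, +3, −5, …; 40, 43, 38, 41, 36 → 39 → 34.
For the colour, repeats blue → red → yellow: blue, red, yellow, blue, red → yellow → blue.
So the next two terms are [39 : yellow] and [34 : blue].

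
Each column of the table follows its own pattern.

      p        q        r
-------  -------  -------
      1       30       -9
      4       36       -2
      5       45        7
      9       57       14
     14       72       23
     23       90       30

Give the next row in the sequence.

37  111  39

Column p: each term is the sum of the two before it; 1, 4, 5, 9, 14, 23 → 37.
For the column q, differences are 6, 9, 12, … (increasing by 3 each time): 30, 36, 45, 57, 72, 90 → 111.
Column r goes -9, -2, 7, 14, 23, 30 → 39 (alternating steps +7, +9, +7, +9, …).
Putting it together: 37  111  39.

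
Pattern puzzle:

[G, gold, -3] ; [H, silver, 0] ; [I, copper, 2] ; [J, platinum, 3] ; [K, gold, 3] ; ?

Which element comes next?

For the letter, letters move forward 1 place in the alphabet: G, H, I, J, K → L.
Metal: repeats gold → silver → copper → platinum; gold, silver, copper, platinum, gold → silver.
Third part goes -3, 0, 2, 3, 3 → 2 (differences are 3, 2, 1, … (decreasing by 1 each time)).
Combining the parts gives [L, silver, 2].

[L, silver, 2]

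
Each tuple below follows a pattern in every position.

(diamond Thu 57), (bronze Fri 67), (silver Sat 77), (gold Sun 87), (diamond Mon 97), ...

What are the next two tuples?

(bronze Tue 107), (silver Wed 117)

Rank goes diamond, bronze, silver, gold, diamond → bronze → silver (repeats diamond → bronze → silver → gold).
Day: Thu, Fri, Sat, Sun, Mon → Tue → Wed (runs through the weekdays Mon→Sun).
Third component: 57, 67, 77, 87, 97 → 107 → 117 (+10 each step).
Putting the parts together: (bronze Tue 107) and then (silver Wed 117).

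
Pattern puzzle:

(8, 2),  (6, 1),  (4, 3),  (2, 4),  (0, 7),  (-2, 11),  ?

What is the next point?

First part: −2 each step; 8, 6, 4, 2, 0, -2 → -4.
Second part: 2, 1, 3, 4, 7, 11 → 18 (each term is the sum of the two before it).
Combining the parts gives (-4, 18).

(-4, 18)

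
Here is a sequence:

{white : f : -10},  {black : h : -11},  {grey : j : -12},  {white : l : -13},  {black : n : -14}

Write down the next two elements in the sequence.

{grey : p : -15}, {white : r : -16}

Shade: repeats white → black → grey, so white, black, grey, white, black → grey → white.
Letter: f, h, j, l, n → p → r (letters move forward 2 places in the alphabet).
Third coordinate: −1 each step, so -10, -11, -12, -13, -14 → -15 → -16.
So the next two elements are {grey : p : -15} and {white : r : -16}.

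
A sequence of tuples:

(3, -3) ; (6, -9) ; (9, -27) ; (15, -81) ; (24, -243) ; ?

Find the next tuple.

(39, -729)

For the first part, each term is the sum of the two before it: 3, 6, 9, 15, 24 → 39.
Second part: -3, -9, -27, -81, -243 → -729 (×3 each step).
Putting it together: (39, -729).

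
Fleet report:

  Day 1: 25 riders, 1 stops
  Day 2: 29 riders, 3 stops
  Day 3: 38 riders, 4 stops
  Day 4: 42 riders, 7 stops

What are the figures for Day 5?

51 riders, 11 stops

Riders: 25, 29, 38, 42 → 51 (alternating steps +4, +9, +4, +9, …).
Stops — each term is the sum of the two before it: 1, 3, 4, 7 → 11.
Putting it together: 51 riders, 11 stops.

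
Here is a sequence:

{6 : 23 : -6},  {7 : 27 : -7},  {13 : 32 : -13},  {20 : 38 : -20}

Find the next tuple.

First slot — each term is the sum of the two before it: 6, 7, 13, 20 → 33.
Second slot: differences are 4, 5, 6, … (increasing by 1 each time); 23, 27, 32, 38 → 45.
Third slot goes -6, -7, -13, -20 → -33 (always the negative of the first slot).
So the next tuple is {33 : 45 : -33}.

{33 : 45 : -33}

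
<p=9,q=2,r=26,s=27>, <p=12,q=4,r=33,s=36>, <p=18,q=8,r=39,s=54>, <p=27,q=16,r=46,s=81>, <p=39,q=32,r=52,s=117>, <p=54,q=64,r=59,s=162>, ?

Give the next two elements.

<p=72,q=128,r=65,s=216>, <p=93,q=256,r=72,s=279>

For the p, differences are 3, 6, 9, … (increasing by 3 each time): 9, 12, 18, 27, 39, 54 → 72 → 93.
Q goes 2, 4, 8, 16, 32, 64 → 128 → 256 (×2 each step).
For the r, alternating steps +7, +6, +7, +6, …: 26, 33, 39, 46, 52, 59 → 65 → 72.
S: 27, 36, 54, 81, 117, 162 → 216 → 279 (always 3 × the p).
Putting the parts together: <p=72,q=128,r=65,s=216> and then <p=93,q=256,r=72,s=279>.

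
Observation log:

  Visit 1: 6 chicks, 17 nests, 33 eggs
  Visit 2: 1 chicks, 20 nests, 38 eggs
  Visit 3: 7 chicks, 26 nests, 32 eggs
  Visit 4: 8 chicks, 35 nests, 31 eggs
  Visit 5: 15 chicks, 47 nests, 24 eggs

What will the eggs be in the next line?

Chicks — each term is the sum of the two before it: 6, 1, 7, 8, 15 → 23.
Eggs: 33, 38, 32, 31, 24 → 16 (together with the chicks always sums to 39).

16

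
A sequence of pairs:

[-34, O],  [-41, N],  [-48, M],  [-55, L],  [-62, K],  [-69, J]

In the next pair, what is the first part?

-76

First part: −7 each step; -34, -41, -48, -55, -62, -69 → -76.
Letter: letters move back 1 place in the alphabet; O, N, M, L, K, J → I.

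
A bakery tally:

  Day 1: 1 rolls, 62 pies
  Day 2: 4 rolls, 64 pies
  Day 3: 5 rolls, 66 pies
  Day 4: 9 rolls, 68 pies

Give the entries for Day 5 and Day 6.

Rolls: 1, 4, 5, 9 → 14 → 23 (each term is the sum of the two before it).
Pies: +2 each step; 62, 64, 66, 68 → 70 → 72.
Putting the parts together: 14 rolls, 70 pies and then 23 rolls, 72 pies.

14 rolls, 70 pies; 23 rolls, 72 pies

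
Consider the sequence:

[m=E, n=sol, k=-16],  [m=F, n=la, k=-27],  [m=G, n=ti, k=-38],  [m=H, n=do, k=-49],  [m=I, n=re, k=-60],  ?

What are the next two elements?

M goes E, F, G, H, I → J → K (letters move forward 1 place in the alphabet).
For the n, runs through the solfège scale do→ti: sol, la, ti, do, re → mi → fa.
K — −11 each step: -16, -27, -38, -49, -60 → -71 → -82.
Putting the parts together: [m=J, n=mi, k=-71] and then [m=K, n=fa, k=-82].

[m=J, n=mi, k=-71], [m=K, n=fa, k=-82]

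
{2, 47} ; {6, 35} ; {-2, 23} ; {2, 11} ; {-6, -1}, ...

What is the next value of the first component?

-2

First component goes 2, 6, -2, 2, -6 → -2 (alternating steps +4, −8, +4, −8, …).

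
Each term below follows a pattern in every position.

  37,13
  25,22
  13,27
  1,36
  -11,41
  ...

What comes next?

First coordinate: −12 each step, so 37, 25, 13, 1, -11 → -23.
Second coordinate — alternating steps +9, +5, +9, +5, …: 13, 22, 27, 36, 41 → 50.
Combining the parts gives -23,50.

-23,50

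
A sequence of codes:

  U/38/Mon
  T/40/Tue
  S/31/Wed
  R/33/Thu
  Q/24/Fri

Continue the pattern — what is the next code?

P/26/Sat

Letter: U, T, S, R, Q → P (letters move back 1 place in the alphabet).
Second component goes 38, 40, 31, 33, 24 → 26 (alternating steps +2, −9, +2, −9, …).
Day — runs through the weekdays Mon→Sun: Mon, Tue, Wed, Thu, Fri → Sat.
Combining the parts gives P/26/Sat.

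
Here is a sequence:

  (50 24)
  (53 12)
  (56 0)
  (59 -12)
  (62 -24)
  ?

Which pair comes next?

First slot: +3 each step; 50, 53, 56, 59, 62 → 65.
Second slot: −12 each step, so 24, 12, 0, -12, -24 → -36.
Putting it together: (65 -36).

(65 -36)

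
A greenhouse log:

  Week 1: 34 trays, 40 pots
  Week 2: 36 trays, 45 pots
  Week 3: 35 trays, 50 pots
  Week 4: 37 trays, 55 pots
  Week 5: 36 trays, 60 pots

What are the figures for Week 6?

38 trays, 65 pots

Trays goes 34, 36, 35, 37, 36 → 38 (alternating steps +2, −1, +2, −1, …).
For the pots, +5 each step: 40, 45, 50, 55, 60 → 65.
So the next record is 38 trays, 65 pots.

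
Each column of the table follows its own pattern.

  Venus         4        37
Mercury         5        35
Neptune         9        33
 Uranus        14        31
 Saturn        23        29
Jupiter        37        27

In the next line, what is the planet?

Mars

For the planet, runs backward through the planets Mercury→Neptune: Venus, Mercury, Neptune, Uranus, Saturn, Jupiter → Mars.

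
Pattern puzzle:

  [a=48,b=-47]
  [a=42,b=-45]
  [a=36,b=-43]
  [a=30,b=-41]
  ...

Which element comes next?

For the a, −6 each step: 48, 42, 36, 30 → 24.
B — +2 each step: -47, -45, -43, -41 → -39.
Putting it together: [a=24,b=-39].

[a=24,b=-39]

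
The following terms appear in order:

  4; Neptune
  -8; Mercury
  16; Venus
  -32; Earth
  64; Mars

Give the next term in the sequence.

First component — ×(-2) each step: 4, -8, 16, -32, 64 → -128.
Planet: runs through the planets Mercury→Neptune, so Neptune, Mercury, Venus, Earth, Mars → Jupiter.
Putting it together: -128; Jupiter.

-128; Jupiter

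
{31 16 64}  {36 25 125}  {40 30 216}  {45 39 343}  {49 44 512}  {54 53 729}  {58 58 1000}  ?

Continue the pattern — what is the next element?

{63 67 1331}

For the first component, alternating steps +5, +4, +5, +4, …: 31, 36, 40, 45, 49, 54, 58 → 63.
Second component: 16, 25, 30, 39, 44, 53, 58 → 67 (alternating steps +9, +5, +9, +5, …).
Third component: 64, 125, 216, 343, 512, 729, 1000 → 1331 (perfect cubes: 4³, 5³, 6³, …).
Combining the parts gives {63 67 1331}.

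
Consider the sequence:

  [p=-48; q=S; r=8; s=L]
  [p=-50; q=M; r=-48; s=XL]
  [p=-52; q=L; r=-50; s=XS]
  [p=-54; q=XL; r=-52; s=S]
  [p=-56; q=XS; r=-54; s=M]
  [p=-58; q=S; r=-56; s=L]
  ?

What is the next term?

For the p, −2 each step: -48, -50, -52, -54, -56, -58 → -60.
Q: S, M, L, XL, XS, S → M (repeats S → M → L → XL → XS).
R — always the previous value of the p: 8, -48, -50, -52, -54, -56 → -58.
S — repeats L → XL → XS → S → M: L, XL, XS, S, M, L → XL.
Combining the parts gives [p=-60; q=M; r=-58; s=XL].

[p=-60; q=M; r=-58; s=XL]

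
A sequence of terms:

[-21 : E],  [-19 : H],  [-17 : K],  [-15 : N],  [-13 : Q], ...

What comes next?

[-11 : T]

For the first value, +2 each step: -21, -19, -17, -15, -13 → -11.
For the letter, letters move forward 3 places in the alphabet: E, H, K, N, Q → T.
Combining the parts gives [-11 : T].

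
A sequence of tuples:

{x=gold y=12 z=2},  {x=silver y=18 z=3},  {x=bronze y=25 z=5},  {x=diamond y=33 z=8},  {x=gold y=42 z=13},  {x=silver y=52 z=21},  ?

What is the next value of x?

X: repeats gold → silver → bronze → diamond, so gold, silver, bronze, diamond, gold, silver → bronze.

bronze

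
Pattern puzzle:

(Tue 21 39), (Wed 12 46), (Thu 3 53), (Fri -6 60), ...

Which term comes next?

Day: runs through the weekdays Mon→Sun; Tue, Wed, Thu, Fri → Sat.
Second component: 21, 12, 3, -6 → -15 (−9 each step).
Third component — +7 each step: 39, 46, 53, 60 → 67.
So the next term is (Sat -15 67).

(Sat -15 67)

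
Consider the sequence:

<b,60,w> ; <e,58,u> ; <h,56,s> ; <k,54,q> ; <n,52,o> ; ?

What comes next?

<q,50,m>

First letter: letters move forward 3 places in the alphabet; b, e, h, k, n → q.
Second component: −2 each step; 60, 58, 56, 54, 52 → 50.
Second letter: letters move back 2 places in the alphabet, so w, u, s, q, o → m.
So the next triple is <q,50,m>.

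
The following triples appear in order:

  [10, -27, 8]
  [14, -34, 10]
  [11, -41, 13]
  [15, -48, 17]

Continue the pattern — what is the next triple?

[12, -55, 22]

First coordinate: alternating steps +4, −3, +4, −3, …, so 10, 14, 11, 15 → 12.
Second coordinate: −7 each step, so -27, -34, -41, -48 → -55.
Third coordinate: 8, 10, 13, 17 → 22 (differences are 2, 3, 4, … (increasing by 1 each time)).
Putting it together: [12, -55, 22].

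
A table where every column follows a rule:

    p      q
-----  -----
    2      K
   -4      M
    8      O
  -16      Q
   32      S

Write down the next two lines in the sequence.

Column p: ×(-2) each step, so 2, -4, 8, -16, 32 → -64 → 128.
Column q: letters move forward 2 places in the alphabet; K, M, O, Q, S → U → W.
Putting the parts together: -64  U and then 128  W.

-64  U; 128  W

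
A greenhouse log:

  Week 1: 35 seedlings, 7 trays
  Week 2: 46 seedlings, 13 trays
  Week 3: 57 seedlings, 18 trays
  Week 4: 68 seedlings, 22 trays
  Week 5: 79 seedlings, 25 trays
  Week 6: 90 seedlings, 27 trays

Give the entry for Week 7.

Seedlings: 35, 46, 57, 68, 79, 90 → 101 (+11 each step).
Trays: 7, 13, 18, 22, 25, 27 → 28 (differences are 6, 5, 4, … (decreasing by 1 each time)).
So the next line is 101 seedlings, 28 trays.

101 seedlings, 28 trays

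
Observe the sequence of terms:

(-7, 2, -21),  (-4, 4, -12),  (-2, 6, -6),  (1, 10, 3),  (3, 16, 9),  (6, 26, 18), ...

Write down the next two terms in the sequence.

(8, 42, 24), (11, 68, 33)

For the first value, alternating steps +3, +2, +3, +2, …: -7, -4, -2, 1, 3, 6 → 8 → 11.
Second value: each term is the sum of the two before it; 2, 4, 6, 10, 16, 26 → 42 → 68.
For the third value, always 3 × the first value: -21, -12, -6, 3, 9, 18 → 24 → 33.
Putting the parts together: (8, 42, 24) and then (11, 68, 33).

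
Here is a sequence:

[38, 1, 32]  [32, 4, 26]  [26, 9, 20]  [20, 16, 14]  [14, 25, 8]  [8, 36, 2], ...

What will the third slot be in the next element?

First slot: −6 each step; 38, 32, 26, 20, 14, 8 → 2.
Second slot: perfect squares: 1², 2², 3², …, so 1, 4, 9, 16, 25, 36 → 49.
Third slot goes 32, 26, 20, 14, 8, 2 → -4 (always 6 less than the first slot).

-4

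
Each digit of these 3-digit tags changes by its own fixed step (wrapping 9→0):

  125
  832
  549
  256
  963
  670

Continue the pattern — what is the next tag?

387

For the first digit, −3 each step, mod 10: 1, 8, 5, 2, 9, 6 → 3.
Second digit: +1 each step, mod 10, so 2, 3, 4, 5, 6, 7 → 8.
For the third digit, −3 each step, mod 10: 5, 2, 9, 6, 3, 0 → 7.
Putting it together: 387.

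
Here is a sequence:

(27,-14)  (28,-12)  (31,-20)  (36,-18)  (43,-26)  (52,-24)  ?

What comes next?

(63,-32)

First entry: differences are 1, 3, 5, … (increasing by 2 each time), so 27, 28, 31, 36, 43, 52 → 63.
Second entry — alternating steps +2, −8, +2, −8, …: -14, -12, -20, -18, -26, -24 → -32.
Putting it together: (63,-32).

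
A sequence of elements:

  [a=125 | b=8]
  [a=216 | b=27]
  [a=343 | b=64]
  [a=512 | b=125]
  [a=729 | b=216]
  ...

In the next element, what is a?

1000

A: 125, 216, 343, 512, 729 → 1000 (perfect cubes: 5³, 6³, 7³, …).
B — perfect cubes: 2³, 3³, 4³, …: 8, 27, 64, 125, 216 → 343.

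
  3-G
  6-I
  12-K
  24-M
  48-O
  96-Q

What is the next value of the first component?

192

First component — ×2 each step: 3, 6, 12, 24, 48, 96 → 192.
Letter: letters move forward 2 places in the alphabet; G, I, K, M, O, Q → S.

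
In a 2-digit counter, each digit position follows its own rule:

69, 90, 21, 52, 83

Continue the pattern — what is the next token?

14

First digit goes 6, 9, 2, 5, 8 → 1 (+3 each step, mod 10).
For the second digit, +1 each step, mod 10: 9, 0, 1, 2, 3 → 4.
So the next token is 14.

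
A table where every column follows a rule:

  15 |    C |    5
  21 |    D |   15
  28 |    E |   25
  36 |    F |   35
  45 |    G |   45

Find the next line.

First component: differences are 6, 7, 8, … (increasing by 1 each time); 15, 21, 28, 36, 45 → 55.
Letter: letters move forward 1 place in the alphabet; C, D, E, F, G → H.
Third component: +10 each step; 5, 15, 25, 35, 45 → 55.
So the next line is 55  H  55.

55  H  55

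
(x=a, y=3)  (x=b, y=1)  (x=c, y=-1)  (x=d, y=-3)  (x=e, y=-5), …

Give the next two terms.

(x=f, y=-7), (x=g, y=-9)

X goes a, b, c, d, e → f → g (letters move forward 1 place in the alphabet).
Y goes 3, 1, -1, -3, -5 → -7 → -9 (−2 each step).
Putting the parts together: (x=f, y=-7) and then (x=g, y=-9).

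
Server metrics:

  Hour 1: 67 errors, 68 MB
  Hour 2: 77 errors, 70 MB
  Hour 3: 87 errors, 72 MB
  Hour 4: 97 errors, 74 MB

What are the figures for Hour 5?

Errors: 67, 77, 87, 97 → 107 (+10 each step).
MB: +2 each step; 68, 70, 72, 74 → 76.
So the next record is 107 errors, 76 MB.

107 errors, 76 MB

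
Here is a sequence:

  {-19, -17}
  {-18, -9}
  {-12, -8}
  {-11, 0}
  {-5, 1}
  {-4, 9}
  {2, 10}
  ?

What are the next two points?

{3, 18}, {9, 19}

First part — alternating steps +1, +6, +1, +6, …: -19, -18, -12, -11, -5, -4, 2 → 3 → 9.
For the second part, alternating steps +8, +1, +8, +1, …: -17, -9, -8, 0, 1, 9, 10 → 18 → 19.
Putting the parts together: {3, 18} and then {9, 19}.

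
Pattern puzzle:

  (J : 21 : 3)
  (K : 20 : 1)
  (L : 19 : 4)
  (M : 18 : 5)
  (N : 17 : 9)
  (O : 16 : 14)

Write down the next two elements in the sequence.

For the letter, letters move forward 1 place in the alphabet: J, K, L, M, N, O → P → Q.
Second value goes 21, 20, 19, 18, 17, 16 → 15 → 14 (−1 each step).
For the third value, each term is the sum of the two before it: 3, 1, 4, 5, 9, 14 → 23 → 37.
So the next two elements are (P : 15 : 23) and (Q : 14 : 37).

(P : 15 : 23), (Q : 14 : 37)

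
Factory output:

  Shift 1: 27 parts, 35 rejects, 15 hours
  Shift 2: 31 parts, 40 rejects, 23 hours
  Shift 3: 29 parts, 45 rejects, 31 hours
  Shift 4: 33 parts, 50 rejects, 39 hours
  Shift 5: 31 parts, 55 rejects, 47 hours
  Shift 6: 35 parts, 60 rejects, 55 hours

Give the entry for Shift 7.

33 parts, 65 rejects, 63 hours

Parts goes 27, 31, 29, 33, 31, 35 → 33 (alternating steps +4, −2, +4, −2, …).
For the rejects, +5 each step: 35, 40, 45, 50, 55, 60 → 65.
For the hours, +8 each step: 15, 23, 31, 39, 47, 55 → 63.
Combining the parts gives 33 parts, 65 rejects, 63 hours.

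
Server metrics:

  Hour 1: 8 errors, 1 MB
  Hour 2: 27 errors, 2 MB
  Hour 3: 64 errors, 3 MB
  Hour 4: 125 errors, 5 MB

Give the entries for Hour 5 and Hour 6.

216 errors, 8 MB; 343 errors, 13 MB

Errors — perfect cubes: 2³, 3³, 4³, …: 8, 27, 64, 125 → 216 → 343.
For the MB, each term is the sum of the two before it: 1, 2, 3, 5 → 8 → 13.
So the next two records are 216 errors, 8 MB and 343 errors, 13 MB.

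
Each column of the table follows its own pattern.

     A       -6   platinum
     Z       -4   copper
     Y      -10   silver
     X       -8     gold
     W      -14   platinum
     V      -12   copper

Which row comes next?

Letter goes A, Z, Y, X, W, V → U (letters move back 1 place in the alphabet, wrapping A→Z).
Second component goes -6, -4, -10, -8, -14, -12 → -18 (alternating steps +2, −6, +2, −6, …).
For the metal, repeats platinum → copper → silver → gold: platinum, copper, silver, gold, platinum, copper → silver.
So the next row is U  -18  silver.

U  -18  silver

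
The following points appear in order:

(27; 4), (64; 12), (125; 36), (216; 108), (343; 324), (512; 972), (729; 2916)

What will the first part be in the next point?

For the first part, perfect cubes: 3³, 4³, 5³, …: 27, 64, 125, 216, 343, 512, 729 → 1000.

1000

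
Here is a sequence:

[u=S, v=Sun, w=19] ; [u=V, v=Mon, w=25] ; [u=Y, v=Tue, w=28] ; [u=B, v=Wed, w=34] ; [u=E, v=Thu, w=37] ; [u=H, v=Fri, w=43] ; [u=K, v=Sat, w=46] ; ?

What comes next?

[u=N, v=Sun, w=52]

U: letters move forward 3 places in the alphabet, wrapping Z→A, so S, V, Y, B, E, H, K → N.
V — runs through the weekdays Mon→Sun: Sun, Mon, Tue, Wed, Thu, Fri, Sat → Sun.
W: alternating steps +6, +3, +6, +3, …, so 19, 25, 28, 34, 37, 43, 46 → 52.
Combining the parts gives [u=N, v=Sun, w=52].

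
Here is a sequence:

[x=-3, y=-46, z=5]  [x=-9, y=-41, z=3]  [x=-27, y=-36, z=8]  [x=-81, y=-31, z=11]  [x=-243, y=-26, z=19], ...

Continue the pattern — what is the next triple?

[x=-729, y=-21, z=30]

X: ×3 each step, so -3, -9, -27, -81, -243 → -729.
Y goes -46, -41, -36, -31, -26 → -21 (+5 each step).
Z: each term is the sum of the two before it; 5, 3, 8, 11, 19 → 30.
Combining the parts gives [x=-729, y=-21, z=30].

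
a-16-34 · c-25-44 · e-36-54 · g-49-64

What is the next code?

i-64-74

Letter: letters move forward 2 places in the alphabet, so a, c, e, g → i.
For the second component, perfect squares: 4², 5², 6², …: 16, 25, 36, 49 → 64.
Third component: 34, 44, 54, 64 → 74 (+10 each step).
So the next code is i-64-74.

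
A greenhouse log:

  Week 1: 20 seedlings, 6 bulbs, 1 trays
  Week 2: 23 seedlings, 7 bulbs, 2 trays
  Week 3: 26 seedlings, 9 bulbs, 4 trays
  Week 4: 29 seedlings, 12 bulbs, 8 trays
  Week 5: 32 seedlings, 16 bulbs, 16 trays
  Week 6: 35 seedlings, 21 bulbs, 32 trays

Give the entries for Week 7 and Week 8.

38 seedlings, 27 bulbs, 64 trays; 41 seedlings, 34 bulbs, 128 trays

Seedlings: +3 each step, so 20, 23, 26, 29, 32, 35 → 38 → 41.
For the bulbs, differences are 1, 2, 3, … (increasing by 1 each time): 6, 7, 9, 12, 16, 21 → 27 → 34.
For the trays, ×2 each step: 1, 2, 4, 8, 16, 32 → 64 → 128.
Putting the parts together: 38 seedlings, 27 bulbs, 64 trays and then 41 seedlings, 34 bulbs, 128 trays.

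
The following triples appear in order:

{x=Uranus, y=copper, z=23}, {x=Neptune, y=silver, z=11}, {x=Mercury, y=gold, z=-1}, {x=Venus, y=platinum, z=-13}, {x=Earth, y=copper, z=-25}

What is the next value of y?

silver

Y — repeats copper → silver → gold → platinum: copper, silver, gold, platinum, copper → silver.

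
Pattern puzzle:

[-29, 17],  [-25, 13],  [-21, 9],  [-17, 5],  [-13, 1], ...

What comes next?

[-9, -3]

First coordinate goes -29, -25, -21, -17, -13 → -9 (+4 each step).
For the second coordinate, together with the first coordinate always sums to -12: 17, 13, 9, 5, 1 → -3.
Combining the parts gives [-9, -3].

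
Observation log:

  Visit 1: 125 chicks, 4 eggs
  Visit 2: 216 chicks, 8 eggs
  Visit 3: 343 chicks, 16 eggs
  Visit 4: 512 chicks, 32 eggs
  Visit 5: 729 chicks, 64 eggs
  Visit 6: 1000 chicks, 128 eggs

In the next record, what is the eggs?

Chicks: perfect cubes: 5³, 6³, 7³, …, so 125, 216, 343, 512, 729, 1000 → 1331.
Eggs: 4, 8, 16, 32, 64, 128 → 256 (×2 each step).

256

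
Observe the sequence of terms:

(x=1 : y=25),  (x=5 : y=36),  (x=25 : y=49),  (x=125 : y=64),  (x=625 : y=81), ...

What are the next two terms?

X: 1, 5, 25, 125, 625 → 3125 → 15625 (×5 each step).
Y: perfect squares: 5², 6², 7², …; 25, 36, 49, 64, 81 → 100 → 121.
Putting the parts together: (x=3125 : y=100) and then (x=15625 : y=121).

(x=3125 : y=100), (x=15625 : y=121)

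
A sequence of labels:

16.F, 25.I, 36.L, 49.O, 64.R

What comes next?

First component goes 16, 25, 36, 49, 64 → 81 (perfect squares: 4², 5², 6², …).
For the letter, letters move forward 3 places in the alphabet: F, I, L, O, R → U.
Combining the parts gives 81.U.

81.U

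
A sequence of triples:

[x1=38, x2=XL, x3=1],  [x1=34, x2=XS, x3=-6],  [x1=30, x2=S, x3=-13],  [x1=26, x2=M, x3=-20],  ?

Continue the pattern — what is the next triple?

[x1=22, x2=L, x3=-27]

X1: −4 each step; 38, 34, 30, 26 → 22.
For the x2, runs through clothing sizes XS→XL: XL, XS, S, M → L.
X3: −7 each step; 1, -6, -13, -20 → -27.
Putting it together: [x1=22, x2=L, x3=-27].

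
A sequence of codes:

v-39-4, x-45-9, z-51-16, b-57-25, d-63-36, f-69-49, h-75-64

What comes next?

j-81-81

Letter — letters move forward 2 places in the alphabet, wrapping Z→A: v, x, z, b, d, f, h → j.
For the second component, +6 each step: 39, 45, 51, 57, 63, 69, 75 → 81.
Third component: perfect squares: 2², 3², 4², …; 4, 9, 16, 25, 36, 49, 64 → 81.
Putting it together: j-81-81.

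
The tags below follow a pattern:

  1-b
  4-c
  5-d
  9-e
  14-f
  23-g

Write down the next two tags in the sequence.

37-h, 60-i

First component — each term is the sum of the two before it: 1, 4, 5, 9, 14, 23 → 37 → 60.
Letter: letters move forward 1 place in the alphabet; b, c, d, e, f, g → h → i.
Putting the parts together: 37-h and then 60-i.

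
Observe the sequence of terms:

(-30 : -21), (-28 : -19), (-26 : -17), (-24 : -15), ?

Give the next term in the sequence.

First entry: +2 each step; -30, -28, -26, -24 → -22.
Second entry — always 9 more than the first entry: -21, -19, -17, -15 → -13.
So the next term is (-22 : -13).

(-22 : -13)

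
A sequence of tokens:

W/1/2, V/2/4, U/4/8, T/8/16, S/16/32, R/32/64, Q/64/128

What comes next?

P/128/256

For the letter, letters move back 1 place in the alphabet: W, V, U, T, S, R, Q → P.
Second component: ×2 each step; 1, 2, 4, 8, 16, 32, 64 → 128.
Third component: ×2 each step; 2, 4, 8, 16, 32, 64, 128 → 256.
Putting it together: P/128/256.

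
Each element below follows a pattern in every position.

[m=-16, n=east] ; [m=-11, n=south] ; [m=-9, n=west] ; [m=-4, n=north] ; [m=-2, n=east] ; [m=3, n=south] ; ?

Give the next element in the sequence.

M — alternating steps +5, +2, +5, +2, …: -16, -11, -9, -4, -2, 3 → 5.
N goes east, south, west, north, east, south → west (repeats east → south → west → north).
Combining the parts gives [m=5, n=west].

[m=5, n=west]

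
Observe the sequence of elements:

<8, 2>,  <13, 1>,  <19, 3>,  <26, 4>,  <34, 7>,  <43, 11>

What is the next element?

<53, 18>

First part — differences are 5, 6, 7, … (increasing by 1 each time): 8, 13, 19, 26, 34, 43 → 53.
For the second part, each term is the sum of the two before it: 2, 1, 3, 4, 7, 11 → 18.
Combining the parts gives <53, 18>.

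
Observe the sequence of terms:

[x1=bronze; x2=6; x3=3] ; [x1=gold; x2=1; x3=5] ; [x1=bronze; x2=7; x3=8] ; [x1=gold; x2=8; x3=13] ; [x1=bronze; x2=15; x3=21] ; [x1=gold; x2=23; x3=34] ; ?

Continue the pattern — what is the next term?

[x1=bronze; x2=38; x3=55]

X1: alternates bronze ↔ gold, so bronze, gold, bronze, gold, bronze, gold → bronze.
X2 goes 6, 1, 7, 8, 15, 23 → 38 (each term is the sum of the two before it).
X3 — each term is the sum of the two before it: 3, 5, 8, 13, 21, 34 → 55.
Combining the parts gives [x1=bronze; x2=38; x3=55].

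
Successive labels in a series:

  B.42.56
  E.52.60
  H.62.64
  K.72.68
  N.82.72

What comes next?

Q.92.76

Letter: letters move forward 3 places in the alphabet, so B, E, H, K, N → Q.
Second component goes 42, 52, 62, 72, 82 → 92 (+10 each step).
Third component: +4 each step; 56, 60, 64, 68, 72 → 76.
Combining the parts gives Q.92.76.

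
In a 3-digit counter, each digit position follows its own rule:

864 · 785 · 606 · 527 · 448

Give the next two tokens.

369, 280

For the first digit, −1 each step, mod 10: 8, 7, 6, 5, 4 → 3 → 2.
For the second digit, +2 each step, mod 10: 6, 8, 0, 2, 4 → 6 → 8.
Third digit — +1 each step, mod 10: 4, 5, 6, 7, 8 → 9 → 0.
Putting the parts together: 369 and then 280.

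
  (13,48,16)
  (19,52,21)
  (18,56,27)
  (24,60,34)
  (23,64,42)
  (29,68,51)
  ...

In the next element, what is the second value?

For the second value, +4 each step: 48, 52, 56, 60, 64, 68 → 72.

72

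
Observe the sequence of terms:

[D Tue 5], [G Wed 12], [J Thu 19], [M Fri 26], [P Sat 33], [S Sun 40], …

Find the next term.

[V Mon 47]

Letter: letters move forward 3 places in the alphabet, so D, G, J, M, P, S → V.
For the day, runs through the weekdays Mon→Sun: Tue, Wed, Thu, Fri, Sat, Sun → Mon.
Third slot: 5, 12, 19, 26, 33, 40 → 47 (+7 each step).
So the next term is [V Mon 47].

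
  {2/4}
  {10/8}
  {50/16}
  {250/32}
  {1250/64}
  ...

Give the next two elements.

{6250/128}, {31250/256}

First coordinate: ×5 each step; 2, 10, 50, 250, 1250 → 6250 → 31250.
Second coordinate goes 4, 8, 16, 32, 64 → 128 → 256 (×2 each step).
Putting the parts together: {6250/128} and then {31250/256}.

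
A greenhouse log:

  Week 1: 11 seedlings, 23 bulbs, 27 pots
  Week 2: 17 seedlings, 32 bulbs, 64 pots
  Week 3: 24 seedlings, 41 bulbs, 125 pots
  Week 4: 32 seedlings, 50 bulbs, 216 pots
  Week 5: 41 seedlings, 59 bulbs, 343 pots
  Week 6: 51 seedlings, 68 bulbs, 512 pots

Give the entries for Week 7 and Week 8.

Seedlings: differences are 6, 7, 8, … (increasing by 1 each time); 11, 17, 24, 32, 41, 51 → 62 → 74.
For the bulbs, +9 each step: 23, 32, 41, 50, 59, 68 → 77 → 86.
Pots goes 27, 64, 125, 216, 343, 512 → 729 → 1000 (perfect cubes: 3³, 4³, 5³, …).
Putting the parts together: 62 seedlings, 77 bulbs, 729 pots and then 74 seedlings, 86 bulbs, 1000 pots.

62 seedlings, 77 bulbs, 729 pots; 74 seedlings, 86 bulbs, 1000 pots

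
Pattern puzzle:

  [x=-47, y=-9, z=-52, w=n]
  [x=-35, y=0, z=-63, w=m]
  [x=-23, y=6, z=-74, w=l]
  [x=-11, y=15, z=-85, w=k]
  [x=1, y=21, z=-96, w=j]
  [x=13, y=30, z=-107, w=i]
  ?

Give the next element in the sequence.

[x=25, y=36, z=-118, w=h]

X — +12 each step: -47, -35, -23, -11, 1, 13 → 25.
Y: alternating steps +9, +6, +9, +6, …, so -9, 0, 6, 15, 21, 30 → 36.
Z: -52, -63, -74, -85, -96, -107 → -118 (−11 each step).
W: letters move back 1 place in the alphabet; n, m, l, k, j, i → h.
Putting it together: [x=25, y=36, z=-118, w=h].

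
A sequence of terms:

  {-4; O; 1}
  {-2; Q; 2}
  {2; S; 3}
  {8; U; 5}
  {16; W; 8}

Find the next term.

{26; Y; 13}

First slot: differences are 2, 4, 6, … (increasing by 2 each time), so -4, -2, 2, 8, 16 → 26.
Letter: letters move forward 2 places in the alphabet, so O, Q, S, U, W → Y.
Third slot: each term is the sum of the two before it, so 1, 2, 3, 5, 8 → 13.
Combining the parts gives {26; Y; 13}.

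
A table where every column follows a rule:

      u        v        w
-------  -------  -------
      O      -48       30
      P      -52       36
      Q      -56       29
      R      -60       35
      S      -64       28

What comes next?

Column u: O, P, Q, R, S → T (letters move forward 1 place in the alphabet).
For the column v, −4 each step: -48, -52, -56, -60, -64 → -68.
Column w: alternating steps +6, −7, +6, −7, …, so 30, 36, 29, 35, 28 → 34.
So the next line is T  -68  34.

T  -68  34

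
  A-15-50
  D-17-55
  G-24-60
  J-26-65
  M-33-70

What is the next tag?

P-35-75

Letter goes A, D, G, J, M → P (letters move forward 3 places in the alphabet).
Second component goes 15, 17, 24, 26, 33 → 35 (alternating steps +2, +7, +2, +7, …).
Third component: 50, 55, 60, 65, 70 → 75 (+5 each step).
So the next tag is P-35-75.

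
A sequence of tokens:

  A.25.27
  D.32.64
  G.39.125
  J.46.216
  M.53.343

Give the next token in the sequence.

Letter: letters move forward 3 places in the alphabet, so A, D, G, J, M → P.
Second component: +7 each step; 25, 32, 39, 46, 53 → 60.
Third component goes 27, 64, 125, 216, 343 → 512 (perfect cubes: 3³, 4³, 5³, …).
Putting it together: P.60.512.

P.60.512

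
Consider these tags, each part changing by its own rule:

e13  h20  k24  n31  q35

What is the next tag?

t42

Letter goes e, h, k, n, q → t (letters move forward 3 places in the alphabet).
Second component goes 13, 20, 24, 31, 35 → 42 (alternating steps +7, +4, +7, +4, …).
Combining the parts gives t42.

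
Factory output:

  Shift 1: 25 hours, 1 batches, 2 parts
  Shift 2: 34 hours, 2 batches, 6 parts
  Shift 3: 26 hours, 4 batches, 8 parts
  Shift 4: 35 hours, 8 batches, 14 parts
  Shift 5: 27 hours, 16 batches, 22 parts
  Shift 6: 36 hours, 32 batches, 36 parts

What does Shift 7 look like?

28 hours, 64 batches, 58 parts

Hours goes 25, 34, 26, 35, 27, 36 → 28 (alternating steps +9, −8, +9, −8, …).
Batches: ×2 each step; 1, 2, 4, 8, 16, 32 → 64.
Parts: 2, 6, 8, 14, 22, 36 → 58 (each term is the sum of the two before it).
Combining the parts gives 28 hours, 64 batches, 58 parts.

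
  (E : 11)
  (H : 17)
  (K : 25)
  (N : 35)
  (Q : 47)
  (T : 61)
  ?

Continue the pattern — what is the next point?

For the letter, letters move forward 3 places in the alphabet: E, H, K, N, Q, T → W.
Second component goes 11, 17, 25, 35, 47, 61 → 77 (differences are 6, 8, 10, … (increasing by 2 each time)).
So the next point is (W : 77).

(W : 77)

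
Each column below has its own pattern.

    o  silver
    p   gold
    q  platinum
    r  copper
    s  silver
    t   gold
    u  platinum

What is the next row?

v  copper

Letter: letters move forward 1 place in the alphabet, so o, p, q, r, s, t, u → v.
Metal — repeats silver → gold → platinum → copper: silver, gold, platinum, copper, silver, gold, platinum → copper.
Combining the parts gives v  copper.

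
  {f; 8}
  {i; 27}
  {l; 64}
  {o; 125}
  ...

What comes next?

Letter — letters move forward 3 places in the alphabet: f, i, l, o → r.
Second part goes 8, 27, 64, 125 → 216 (perfect cubes: 2³, 3³, 4³, …).
Combining the parts gives {r; 216}.

{r; 216}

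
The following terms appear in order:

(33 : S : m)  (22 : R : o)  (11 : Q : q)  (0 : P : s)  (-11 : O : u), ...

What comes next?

(-22 : N : w)

First part: −11 each step, so 33, 22, 11, 0, -11 → -22.
First letter: S, R, Q, P, O → N (letters move back 1 place in the alphabet).
Second letter goes m, o, q, s, u → w (letters move forward 2 places in the alphabet).
Combining the parts gives (-22 : N : w).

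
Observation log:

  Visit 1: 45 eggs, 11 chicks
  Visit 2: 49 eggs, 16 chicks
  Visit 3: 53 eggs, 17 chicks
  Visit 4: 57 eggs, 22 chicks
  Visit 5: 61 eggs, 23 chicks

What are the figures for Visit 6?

For the eggs, +4 each step: 45, 49, 53, 57, 61 → 65.
Chicks goes 11, 16, 17, 22, 23 → 28 (alternating steps +5, +1, +5, +1, …).
So the next record is 65 eggs, 28 chicks.

65 eggs, 28 chicks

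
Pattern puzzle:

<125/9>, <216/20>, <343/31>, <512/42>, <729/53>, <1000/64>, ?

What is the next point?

First part — perfect cubes: 5³, 6³, 7³, …: 125, 216, 343, 512, 729, 1000 → 1331.
Second part: +11 each step; 9, 20, 31, 42, 53, 64 → 75.
Combining the parts gives <1331/75>.

<1331/75>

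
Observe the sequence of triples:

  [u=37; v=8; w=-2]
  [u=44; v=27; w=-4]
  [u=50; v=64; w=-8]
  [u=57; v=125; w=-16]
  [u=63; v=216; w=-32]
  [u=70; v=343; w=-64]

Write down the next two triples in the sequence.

[u=76; v=512; w=-128], [u=83; v=729; w=-256]

U goes 37, 44, 50, 57, 63, 70 → 76 → 83 (alternating steps +7, +6, +7, +6, …).
V: perfect cubes: 2³, 3³, 4³, …; 8, 27, 64, 125, 216, 343 → 512 → 729.
For the w, ×2 each step: -2, -4, -8, -16, -32, -64 → -128 → -256.
So the next two triples are [u=76; v=512; w=-128] and [u=83; v=729; w=-256].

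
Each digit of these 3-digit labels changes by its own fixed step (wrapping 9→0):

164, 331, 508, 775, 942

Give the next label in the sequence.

First digit: +2 each step, mod 10, so 1, 3, 5, 7, 9 → 1.
For the second digit, −3 each step, mod 10: 6, 3, 0, 7, 4 → 1.
Third digit: −3 each step, mod 10; 4, 1, 8, 5, 2 → 9.
So the next label is 119.

119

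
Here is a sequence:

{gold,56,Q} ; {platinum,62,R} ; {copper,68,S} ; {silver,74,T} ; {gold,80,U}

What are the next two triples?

Metal — repeats gold → platinum → copper → silver: gold, platinum, copper, silver, gold → platinum → copper.
Second value: +6 each step; 56, 62, 68, 74, 80 → 86 → 92.
Letter: letters move forward 1 place in the alphabet; Q, R, S, T, U → V → W.
So the next two triples are {platinum,86,V} and {copper,92,W}.

{platinum,86,V}, {copper,92,W}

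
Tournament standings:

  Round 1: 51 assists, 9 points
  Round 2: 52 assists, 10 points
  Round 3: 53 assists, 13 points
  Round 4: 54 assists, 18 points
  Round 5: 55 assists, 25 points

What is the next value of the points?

Assists: 51, 52, 53, 54, 55 → 56 (+1 each step).
Points: differences are 1, 3, 5, … (increasing by 2 each time), so 9, 10, 13, 18, 25 → 34.

34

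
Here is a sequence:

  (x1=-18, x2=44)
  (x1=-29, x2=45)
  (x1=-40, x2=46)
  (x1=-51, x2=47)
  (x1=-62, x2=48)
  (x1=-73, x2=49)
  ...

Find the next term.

X1 — −11 each step: -18, -29, -40, -51, -62, -73 → -84.
X2 — +1 each step: 44, 45, 46, 47, 48, 49 → 50.
So the next term is (x1=-84, x2=50).

(x1=-84, x2=50)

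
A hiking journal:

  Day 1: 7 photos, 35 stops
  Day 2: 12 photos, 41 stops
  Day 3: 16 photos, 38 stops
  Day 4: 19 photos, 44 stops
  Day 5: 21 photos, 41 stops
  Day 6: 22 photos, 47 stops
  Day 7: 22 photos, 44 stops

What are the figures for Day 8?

21 photos, 50 stops

Photos: differences are 5, 4, 3, … (decreasing by 1 each time), so 7, 12, 16, 19, 21, 22, 22 → 21.
Stops goes 35, 41, 38, 44, 41, 47, 44 → 50 (alternating steps +6, −3, +6, −3, …).
So the next line is 21 photos, 50 stops.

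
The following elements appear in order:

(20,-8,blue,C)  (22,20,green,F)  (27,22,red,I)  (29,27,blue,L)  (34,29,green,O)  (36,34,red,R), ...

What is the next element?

First part: 20, 22, 27, 29, 34, 36 → 41 (alternating steps +2, +5, +2, +5, …).
Second part: -8, 20, 22, 27, 29, 34 → 36 (always the previous value of the first part).
Colour goes blue, green, red, blue, green, red → blue (repeats blue → green → red).
Letter goes C, F, I, L, O, R → U (letters move forward 3 places in the alphabet).
Combining the parts gives (41,36,blue,U).

(41,36,blue,U)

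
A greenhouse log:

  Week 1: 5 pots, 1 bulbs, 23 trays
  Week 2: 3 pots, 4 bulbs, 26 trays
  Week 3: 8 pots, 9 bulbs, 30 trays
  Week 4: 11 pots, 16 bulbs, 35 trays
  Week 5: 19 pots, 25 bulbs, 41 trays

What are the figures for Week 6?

For the pots, each term is the sum of the two before it: 5, 3, 8, 11, 19 → 30.
For the bulbs, perfect squares: 1², 2², 3², …: 1, 4, 9, 16, 25 → 36.
Trays goes 23, 26, 30, 35, 41 → 48 (differences are 3, 4, 5, … (increasing by 1 each time)).
So the next row is 30 pots, 36 bulbs, 48 trays.

30 pots, 36 bulbs, 48 trays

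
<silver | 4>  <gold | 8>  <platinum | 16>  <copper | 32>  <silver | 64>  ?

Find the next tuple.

Metal — repeats silver → gold → platinum → copper: silver, gold, platinum, copper, silver → gold.
Second component goes 4, 8, 16, 32, 64 → 128 (×2 each step).
Putting it together: <gold | 128>.

<gold | 128>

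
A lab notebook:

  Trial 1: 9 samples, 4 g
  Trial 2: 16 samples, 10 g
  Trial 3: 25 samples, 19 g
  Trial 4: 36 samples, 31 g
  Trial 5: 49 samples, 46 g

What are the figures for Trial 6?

64 samples, 64 g

For the samples, perfect squares: 3², 4², 5², …: 9, 16, 25, 36, 49 → 64.
G: 4, 10, 19, 31, 46 → 64 (differences are 6, 9, 12, … (increasing by 3 each time)).
So the next record is 64 samples, 64 g.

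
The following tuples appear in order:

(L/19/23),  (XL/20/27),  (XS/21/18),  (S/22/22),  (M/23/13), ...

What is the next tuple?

For the size, runs through clothing sizes XS→XL: L, XL, XS, S, M → L.
Second entry: 19, 20, 21, 22, 23 → 24 (+1 each step).
Third entry: alternating steps +4, −9, +4, −9, …, so 23, 27, 18, 22, 13 → 17.
Combining the parts gives (L/24/17).

(L/24/17)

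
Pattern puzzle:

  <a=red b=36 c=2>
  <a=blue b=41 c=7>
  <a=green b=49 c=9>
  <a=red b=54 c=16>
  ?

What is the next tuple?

<a=blue b=62 c=25>

A goes red, blue, green, red → blue (repeats red → blue → green).
B: alternating steps +5, +8, +5, +8, …; 36, 41, 49, 54 → 62.
For the c, each term is the sum of the two before it: 2, 7, 9, 16 → 25.
So the next tuple is <a=blue b=62 c=25>.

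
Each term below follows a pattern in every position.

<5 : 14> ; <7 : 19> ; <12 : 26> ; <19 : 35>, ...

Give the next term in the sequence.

<31 : 46>

First coordinate: each term is the sum of the two before it, so 5, 7, 12, 19 → 31.
Second coordinate: 14, 19, 26, 35 → 46 (differences are 5, 7, 9, … (increasing by 2 each time)).
Putting it together: <31 : 46>.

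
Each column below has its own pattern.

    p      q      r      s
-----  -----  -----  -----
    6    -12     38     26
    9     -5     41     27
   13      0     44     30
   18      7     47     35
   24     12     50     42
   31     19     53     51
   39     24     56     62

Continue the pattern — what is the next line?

Column p goes 6, 9, 13, 18, 24, 31, 39 → 48 (differences are 3, 4, 5, … (increasing by 1 each time)).
Column q goes -12, -5, 0, 7, 12, 19, 24 → 31 (alternating steps +7, +5, +7, +5, …).
Column r: +3 each step, so 38, 41, 44, 47, 50, 53, 56 → 59.
Column s — differences are 1, 3, 5, … (increasing by 2 each time): 26, 27, 30, 35, 42, 51, 62 → 75.
Combining the parts gives 48  31  59  75.

48  31  59  75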